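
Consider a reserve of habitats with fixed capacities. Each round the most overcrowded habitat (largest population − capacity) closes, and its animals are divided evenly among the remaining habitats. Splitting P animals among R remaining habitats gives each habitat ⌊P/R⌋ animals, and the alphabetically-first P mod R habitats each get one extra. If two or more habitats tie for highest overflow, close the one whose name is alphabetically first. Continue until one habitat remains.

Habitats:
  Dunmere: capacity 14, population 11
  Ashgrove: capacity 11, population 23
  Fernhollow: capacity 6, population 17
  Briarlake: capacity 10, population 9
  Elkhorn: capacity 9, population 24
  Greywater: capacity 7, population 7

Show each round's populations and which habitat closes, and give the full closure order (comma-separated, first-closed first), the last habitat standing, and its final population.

Round 1: Ashgrove=23 Briarlake=9 Dunmere=11 Elkhorn=24 Fernhollow=17 Greywater=7 → close Elkhorn (overflow 15)
  24÷5 = 4 each, +1 to first 4
Round 2: Ashgrove=28 Briarlake=14 Dunmere=16 Fernhollow=22 Greywater=11 → close Ashgrove (overflow 17)
  28÷4 = 7 each, +1 to first 0
Round 3: Briarlake=21 Dunmere=23 Fernhollow=29 Greywater=18 → close Fernhollow (overflow 23)
  29÷3 = 9 each, +1 to first 2
Round 4: Briarlake=31 Dunmere=33 Greywater=27 → close Briarlake (overflow 21)
  31÷2 = 15 each, +1 to first 1
Round 5: Dunmere=49 Greywater=42 → close Dunmere (overflow 35)
  49÷1 = 49 each, +1 to first 0

Closure order: Elkhorn, Ashgrove, Fernhollow, Briarlake, Dunmere
Last habitat: Greywater with 91 animals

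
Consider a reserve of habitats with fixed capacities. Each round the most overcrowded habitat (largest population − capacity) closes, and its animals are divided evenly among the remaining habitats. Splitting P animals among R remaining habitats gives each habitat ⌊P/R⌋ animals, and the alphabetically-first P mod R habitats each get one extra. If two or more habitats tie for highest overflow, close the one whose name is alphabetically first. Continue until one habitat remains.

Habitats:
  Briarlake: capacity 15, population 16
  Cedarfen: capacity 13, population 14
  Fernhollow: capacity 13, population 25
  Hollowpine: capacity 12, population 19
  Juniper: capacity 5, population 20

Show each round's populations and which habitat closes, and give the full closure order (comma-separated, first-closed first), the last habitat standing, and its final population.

Round 1: Briarlake=16 Cedarfen=14 Fernhollow=25 Hollowpine=19 Juniper=20 → close Juniper (overflow 15)
  20÷4 = 5 each, +1 to first 0
Round 2: Briarlake=21 Cedarfen=19 Fernhollow=30 Hollowpine=24 → close Fernhollow (overflow 17)
  30÷3 = 10 each, +1 to first 0
Round 3: Briarlake=31 Cedarfen=29 Hollowpine=34 → close Hollowpine (overflow 22)
  34÷2 = 17 each, +1 to first 0
Round 4: Briarlake=48 Cedarfen=46 → close Briarlake (overflow 33)
  48÷1 = 48 each, +1 to first 0

Closure order: Juniper, Fernhollow, Hollowpine, Briarlake
Last habitat: Cedarfen with 94 animals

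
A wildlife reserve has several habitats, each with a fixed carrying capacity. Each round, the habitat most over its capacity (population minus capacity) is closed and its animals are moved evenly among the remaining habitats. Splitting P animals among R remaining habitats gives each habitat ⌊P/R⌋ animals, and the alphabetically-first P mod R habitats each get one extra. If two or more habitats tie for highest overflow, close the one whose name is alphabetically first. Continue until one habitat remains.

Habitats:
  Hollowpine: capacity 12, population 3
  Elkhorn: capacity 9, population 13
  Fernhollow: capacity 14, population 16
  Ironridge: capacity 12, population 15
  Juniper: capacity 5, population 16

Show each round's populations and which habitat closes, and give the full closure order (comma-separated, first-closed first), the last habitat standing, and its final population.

Closure order: Juniper, Elkhorn, Fernhollow, Ironridge
Last habitat: Hollowpine with 63 animals

Round 1: Elkhorn=13 Fernhollow=16 Hollowpine=3 Ironridge=15 Juniper=16 → close Juniper (overflow 11)
  16÷4 = 4 each, +1 to first 0
Round 2: Elkhorn=17 Fernhollow=20 Hollowpine=7 Ironridge=19 → close Elkhorn (overflow 8)
  17÷3 = 5 each, +1 to first 2
Round 3: Fernhollow=26 Hollowpine=13 Ironridge=24 → close Fernhollow (overflow 12)
  26÷2 = 13 each, +1 to first 0
Round 4: Hollowpine=26 Ironridge=37 → close Ironridge (overflow 25)
  37÷1 = 37 each, +1 to first 0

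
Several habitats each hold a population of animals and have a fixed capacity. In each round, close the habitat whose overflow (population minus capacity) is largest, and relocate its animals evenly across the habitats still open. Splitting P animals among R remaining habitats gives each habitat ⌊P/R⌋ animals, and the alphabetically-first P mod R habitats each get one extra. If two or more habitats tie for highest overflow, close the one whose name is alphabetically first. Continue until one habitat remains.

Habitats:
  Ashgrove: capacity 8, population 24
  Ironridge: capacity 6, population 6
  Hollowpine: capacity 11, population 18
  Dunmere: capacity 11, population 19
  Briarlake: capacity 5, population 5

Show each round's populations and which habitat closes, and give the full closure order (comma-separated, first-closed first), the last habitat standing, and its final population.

Closure order: Ashgrove, Dunmere, Hollowpine, Briarlake
Last habitat: Ironridge with 72 animals

Round 1: Ashgrove=24 Briarlake=5 Dunmere=19 Hollowpine=18 Ironridge=6 → close Ashgrove (overflow 16)
  24÷4 = 6 each, +1 to first 0
Round 2: Briarlake=11 Dunmere=25 Hollowpine=24 Ironridge=12 → close Dunmere (overflow 14)
  25÷3 = 8 each, +1 to first 1
Round 3: Briarlake=20 Hollowpine=32 Ironridge=20 → close Hollowpine (overflow 21)
  32÷2 = 16 each, +1 to first 0
Round 4: Briarlake=36 Ironridge=36 → close Briarlake (overflow 31)
  36÷1 = 36 each, +1 to first 0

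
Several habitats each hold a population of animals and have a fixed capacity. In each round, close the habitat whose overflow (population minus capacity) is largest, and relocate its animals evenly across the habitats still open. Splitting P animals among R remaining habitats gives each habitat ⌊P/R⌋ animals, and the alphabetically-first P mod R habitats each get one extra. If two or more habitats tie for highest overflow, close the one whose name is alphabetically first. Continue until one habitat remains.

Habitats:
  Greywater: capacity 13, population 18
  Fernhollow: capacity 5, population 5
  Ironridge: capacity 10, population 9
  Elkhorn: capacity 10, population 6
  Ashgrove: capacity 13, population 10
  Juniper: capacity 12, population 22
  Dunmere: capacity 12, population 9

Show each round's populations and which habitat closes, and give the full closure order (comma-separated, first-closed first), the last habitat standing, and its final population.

Closure order: Juniper, Greywater, Fernhollow, Ashgrove, Dunmere, Ironridge
Last habitat: Elkhorn with 79 animals

Round 1: Ashgrove=10 Dunmere=9 Elkhorn=6 Fernhollow=5 Greywater=18 Ironridge=9 Juniper=22 → close Juniper (overflow 10)
  22÷6 = 3 each, +1 to first 4
Round 2: Ashgrove=14 Dunmere=13 Elkhorn=10 Fernhollow=9 Greywater=21 Ironridge=12 → close Greywater (overflow 8)
  21÷5 = 4 each, +1 to first 1
Round 3: Ashgrove=19 Dunmere=17 Elkhorn=14 Fernhollow=13 Ironridge=16 → close Fernhollow (overflow 8)
  13÷4 = 3 each, +1 to first 1
Round 4: Ashgrove=23 Dunmere=20 Elkhorn=17 Ironridge=19 → close Ashgrove (overflow 10)
  23÷3 = 7 each, +1 to first 2
Round 5: Dunmere=28 Elkhorn=25 Ironridge=26 → close Dunmere (overflow 16)
  28÷2 = 14 each, +1 to first 0
Round 6: Elkhorn=39 Ironridge=40 → close Ironridge (overflow 30)
  40÷1 = 40 each, +1 to first 0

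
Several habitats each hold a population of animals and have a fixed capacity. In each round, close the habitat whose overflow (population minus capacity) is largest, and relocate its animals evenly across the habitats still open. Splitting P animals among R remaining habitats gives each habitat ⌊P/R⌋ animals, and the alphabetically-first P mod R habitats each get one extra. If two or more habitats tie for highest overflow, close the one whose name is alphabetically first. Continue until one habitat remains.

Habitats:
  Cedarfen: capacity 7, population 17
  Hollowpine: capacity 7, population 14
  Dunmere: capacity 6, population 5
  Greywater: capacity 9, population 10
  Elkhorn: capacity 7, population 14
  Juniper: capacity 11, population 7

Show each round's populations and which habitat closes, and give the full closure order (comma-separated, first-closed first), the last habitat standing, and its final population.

Closure order: Cedarfen, Elkhorn, Hollowpine, Greywater, Dunmere
Last habitat: Juniper with 67 animals

Round 1: Cedarfen=17 Dunmere=5 Elkhorn=14 Greywater=10 Hollowpine=14 Juniper=7 → close Cedarfen (overflow 10)
  17÷5 = 3 each, +1 to first 2
Round 2: Dunmere=9 Elkhorn=18 Greywater=13 Hollowpine=17 Juniper=10 → close Elkhorn (overflow 11)
  18÷4 = 4 each, +1 to first 2
Round 3: Dunmere=14 Greywater=18 Hollowpine=21 Juniper=14 → close Hollowpine (overflow 14)
  21÷3 = 7 each, +1 to first 0
Round 4: Dunmere=21 Greywater=25 Juniper=21 → close Greywater (overflow 16)
  25÷2 = 12 each, +1 to first 1
Round 5: Dunmere=34 Juniper=33 → close Dunmere (overflow 28)
  34÷1 = 34 each, +1 to first 0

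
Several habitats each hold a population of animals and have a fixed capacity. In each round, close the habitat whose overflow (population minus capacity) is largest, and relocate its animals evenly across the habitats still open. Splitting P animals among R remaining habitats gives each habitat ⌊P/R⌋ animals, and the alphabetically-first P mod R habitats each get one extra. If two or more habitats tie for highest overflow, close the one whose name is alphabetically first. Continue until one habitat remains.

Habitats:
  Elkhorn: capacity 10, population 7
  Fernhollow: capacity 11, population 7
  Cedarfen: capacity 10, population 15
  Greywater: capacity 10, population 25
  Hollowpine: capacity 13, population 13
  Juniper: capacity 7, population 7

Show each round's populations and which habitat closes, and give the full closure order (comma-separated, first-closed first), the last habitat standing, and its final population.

Round 1: Cedarfen=15 Elkhorn=7 Fernhollow=7 Greywater=25 Hollowpine=13 Juniper=7 → close Greywater (overflow 15)
  25÷5 = 5 each, +1 to first 0
Round 2: Cedarfen=20 Elkhorn=12 Fernhollow=12 Hollowpine=18 Juniper=12 → close Cedarfen (overflow 10)
  20÷4 = 5 each, +1 to first 0
Round 3: Elkhorn=17 Fernhollow=17 Hollowpine=23 Juniper=17 → close Hollowpine (overflow 10)
  23÷3 = 7 each, +1 to first 2
Round 4: Elkhorn=25 Fernhollow=25 Juniper=24 → close Juniper (overflow 17)
  24÷2 = 12 each, +1 to first 0
Round 5: Elkhorn=37 Fernhollow=37 → close Elkhorn (overflow 27)
  37÷1 = 37 each, +1 to first 0

Closure order: Greywater, Cedarfen, Hollowpine, Juniper, Elkhorn
Last habitat: Fernhollow with 74 animals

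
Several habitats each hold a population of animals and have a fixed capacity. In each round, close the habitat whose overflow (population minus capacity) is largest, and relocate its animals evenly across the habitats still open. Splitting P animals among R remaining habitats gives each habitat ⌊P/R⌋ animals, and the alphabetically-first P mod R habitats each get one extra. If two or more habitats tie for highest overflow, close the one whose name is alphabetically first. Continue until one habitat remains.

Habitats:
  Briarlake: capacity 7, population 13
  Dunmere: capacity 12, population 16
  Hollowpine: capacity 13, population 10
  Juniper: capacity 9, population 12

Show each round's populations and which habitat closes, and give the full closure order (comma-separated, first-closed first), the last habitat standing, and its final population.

Round 1: Briarlake=13 Dunmere=16 Hollowpine=10 Juniper=12 → close Briarlake (overflow 6)
  13÷3 = 4 each, +1 to first 1
Round 2: Dunmere=21 Hollowpine=14 Juniper=16 → close Dunmere (overflow 9)
  21÷2 = 10 each, +1 to first 1
Round 3: Hollowpine=25 Juniper=26 → close Juniper (overflow 17)
  26÷1 = 26 each, +1 to first 0

Closure order: Briarlake, Dunmere, Juniper
Last habitat: Hollowpine with 51 animals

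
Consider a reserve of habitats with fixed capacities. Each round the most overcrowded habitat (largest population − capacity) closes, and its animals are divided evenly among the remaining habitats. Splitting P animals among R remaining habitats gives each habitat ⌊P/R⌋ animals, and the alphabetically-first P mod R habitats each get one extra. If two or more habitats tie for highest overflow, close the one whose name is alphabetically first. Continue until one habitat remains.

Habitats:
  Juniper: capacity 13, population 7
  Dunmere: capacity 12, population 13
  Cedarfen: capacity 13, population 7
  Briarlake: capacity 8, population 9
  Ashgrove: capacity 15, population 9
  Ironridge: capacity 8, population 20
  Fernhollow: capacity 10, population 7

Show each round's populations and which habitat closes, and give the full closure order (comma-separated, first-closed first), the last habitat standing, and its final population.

Closure order: Ironridge, Briarlake, Dunmere, Fernhollow, Ashgrove, Cedarfen
Last habitat: Juniper with 72 animals

Round 1: Ashgrove=9 Briarlake=9 Cedarfen=7 Dunmere=13 Fernhollow=7 Ironridge=20 Juniper=7 → close Ironridge (overflow 12)
  20÷6 = 3 each, +1 to first 2
Round 2: Ashgrove=13 Briarlake=13 Cedarfen=10 Dunmere=16 Fernhollow=10 Juniper=10 → close Briarlake (overflow 5)
  13÷5 = 2 each, +1 to first 3
Round 3: Ashgrove=16 Cedarfen=13 Dunmere=19 Fernhollow=12 Juniper=12 → close Dunmere (overflow 7)
  19÷4 = 4 each, +1 to first 3
Round 4: Ashgrove=21 Cedarfen=18 Fernhollow=17 Juniper=16 → close Fernhollow (overflow 7)
  17÷3 = 5 each, +1 to first 2
Round 5: Ashgrove=27 Cedarfen=24 Juniper=21 → close Ashgrove (overflow 12)
  27÷2 = 13 each, +1 to first 1
Round 6: Cedarfen=38 Juniper=34 → close Cedarfen (overflow 25)
  38÷1 = 38 each, +1 to first 0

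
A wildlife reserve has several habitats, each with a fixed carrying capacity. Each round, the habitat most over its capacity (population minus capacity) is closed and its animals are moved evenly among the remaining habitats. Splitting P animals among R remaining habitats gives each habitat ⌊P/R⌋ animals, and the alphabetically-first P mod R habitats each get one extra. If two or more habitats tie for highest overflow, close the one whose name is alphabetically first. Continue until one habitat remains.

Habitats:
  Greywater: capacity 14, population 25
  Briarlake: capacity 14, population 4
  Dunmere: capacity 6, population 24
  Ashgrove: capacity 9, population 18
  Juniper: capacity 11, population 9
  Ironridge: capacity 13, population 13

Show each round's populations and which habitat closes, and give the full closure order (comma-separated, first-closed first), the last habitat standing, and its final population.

Round 1: Ashgrove=18 Briarlake=4 Dunmere=24 Greywater=25 Ironridge=13 Juniper=9 → close Dunmere (overflow 18)
  24÷5 = 4 each, +1 to first 4
Round 2: Ashgrove=23 Briarlake=9 Greywater=30 Ironridge=18 Juniper=13 → close Greywater (overflow 16)
  30÷4 = 7 each, +1 to first 2
Round 3: Ashgrove=31 Briarlake=17 Ironridge=25 Juniper=20 → close Ashgrove (overflow 22)
  31÷3 = 10 each, +1 to first 1
Round 4: Briarlake=28 Ironridge=35 Juniper=30 → close Ironridge (overflow 22)
  35÷2 = 17 each, +1 to first 1
Round 5: Briarlake=46 Juniper=47 → close Juniper (overflow 36)
  47÷1 = 47 each, +1 to first 0

Closure order: Dunmere, Greywater, Ashgrove, Ironridge, Juniper
Last habitat: Briarlake with 93 animals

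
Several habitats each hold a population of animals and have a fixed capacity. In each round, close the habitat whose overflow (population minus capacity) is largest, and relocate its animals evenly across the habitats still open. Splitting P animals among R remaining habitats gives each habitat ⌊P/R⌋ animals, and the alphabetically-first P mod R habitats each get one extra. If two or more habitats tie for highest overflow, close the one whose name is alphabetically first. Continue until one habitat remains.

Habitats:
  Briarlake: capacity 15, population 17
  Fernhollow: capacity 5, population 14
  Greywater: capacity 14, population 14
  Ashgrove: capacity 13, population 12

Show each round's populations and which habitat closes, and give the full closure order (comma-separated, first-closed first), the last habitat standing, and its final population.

Closure order: Fernhollow, Briarlake, Ashgrove
Last habitat: Greywater with 57 animals

Round 1: Ashgrove=12 Briarlake=17 Fernhollow=14 Greywater=14 → close Fernhollow (overflow 9)
  14÷3 = 4 each, +1 to first 2
Round 2: Ashgrove=17 Briarlake=22 Greywater=18 → close Briarlake (overflow 7)
  22÷2 = 11 each, +1 to first 0
Round 3: Ashgrove=28 Greywater=29 → close Ashgrove (overflow 15)
  28÷1 = 28 each, +1 to first 0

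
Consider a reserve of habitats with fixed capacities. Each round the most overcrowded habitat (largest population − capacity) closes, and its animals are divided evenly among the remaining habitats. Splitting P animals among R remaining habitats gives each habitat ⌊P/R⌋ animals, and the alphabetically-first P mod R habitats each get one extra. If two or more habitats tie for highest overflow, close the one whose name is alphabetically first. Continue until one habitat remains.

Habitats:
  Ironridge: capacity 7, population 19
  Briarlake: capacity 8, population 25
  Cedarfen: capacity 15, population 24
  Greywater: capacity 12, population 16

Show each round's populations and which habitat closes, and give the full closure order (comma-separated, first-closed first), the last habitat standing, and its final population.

Round 1: Briarlake=25 Cedarfen=24 Greywater=16 Ironridge=19 → close Briarlake (overflow 17)
  25÷3 = 8 each, +1 to first 1
Round 2: Cedarfen=33 Greywater=24 Ironridge=27 → close Ironridge (overflow 20)
  27÷2 = 13 each, +1 to first 1
Round 3: Cedarfen=47 Greywater=37 → close Cedarfen (overflow 32)
  47÷1 = 47 each, +1 to first 0

Closure order: Briarlake, Ironridge, Cedarfen
Last habitat: Greywater with 84 animals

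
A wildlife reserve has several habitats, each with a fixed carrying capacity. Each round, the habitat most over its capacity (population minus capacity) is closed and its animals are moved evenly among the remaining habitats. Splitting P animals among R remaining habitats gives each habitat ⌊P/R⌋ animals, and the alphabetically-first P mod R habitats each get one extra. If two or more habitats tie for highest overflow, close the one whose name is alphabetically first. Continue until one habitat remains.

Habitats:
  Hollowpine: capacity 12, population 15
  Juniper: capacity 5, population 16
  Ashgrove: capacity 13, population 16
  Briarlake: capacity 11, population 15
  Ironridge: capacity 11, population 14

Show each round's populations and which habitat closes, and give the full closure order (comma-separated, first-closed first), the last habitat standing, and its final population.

Closure order: Juniper, Briarlake, Ashgrove, Hollowpine
Last habitat: Ironridge with 76 animals

Round 1: Ashgrove=16 Briarlake=15 Hollowpine=15 Ironridge=14 Juniper=16 → close Juniper (overflow 11)
  16÷4 = 4 each, +1 to first 0
Round 2: Ashgrove=20 Briarlake=19 Hollowpine=19 Ironridge=18 → close Briarlake (overflow 8)
  19÷3 = 6 each, +1 to first 1
Round 3: Ashgrove=27 Hollowpine=25 Ironridge=24 → close Ashgrove (overflow 14)
  27÷2 = 13 each, +1 to first 1
Round 4: Hollowpine=39 Ironridge=37 → close Hollowpine (overflow 27)
  39÷1 = 39 each, +1 to first 0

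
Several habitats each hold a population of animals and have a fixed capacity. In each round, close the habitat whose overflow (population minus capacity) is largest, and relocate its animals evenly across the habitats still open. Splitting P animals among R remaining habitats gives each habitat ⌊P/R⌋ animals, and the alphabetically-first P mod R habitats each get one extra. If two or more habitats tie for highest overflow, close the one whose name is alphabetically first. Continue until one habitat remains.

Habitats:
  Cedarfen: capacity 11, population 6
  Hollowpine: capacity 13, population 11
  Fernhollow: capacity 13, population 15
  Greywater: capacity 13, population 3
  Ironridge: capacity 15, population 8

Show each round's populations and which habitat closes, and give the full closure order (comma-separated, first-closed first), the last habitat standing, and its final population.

Round 1: Cedarfen=6 Fernhollow=15 Greywater=3 Hollowpine=11 Ironridge=8 → close Fernhollow (overflow 2)
  15÷4 = 3 each, +1 to first 3
Round 2: Cedarfen=10 Greywater=7 Hollowpine=15 Ironridge=11 → close Hollowpine (overflow 2)
  15÷3 = 5 each, +1 to first 0
Round 3: Cedarfen=15 Greywater=12 Ironridge=16 → close Cedarfen (overflow 4)
  15÷2 = 7 each, +1 to first 1
Round 4: Greywater=20 Ironridge=23 → close Ironridge (overflow 8)
  23÷1 = 23 each, +1 to first 0

Closure order: Fernhollow, Hollowpine, Cedarfen, Ironridge
Last habitat: Greywater with 43 animals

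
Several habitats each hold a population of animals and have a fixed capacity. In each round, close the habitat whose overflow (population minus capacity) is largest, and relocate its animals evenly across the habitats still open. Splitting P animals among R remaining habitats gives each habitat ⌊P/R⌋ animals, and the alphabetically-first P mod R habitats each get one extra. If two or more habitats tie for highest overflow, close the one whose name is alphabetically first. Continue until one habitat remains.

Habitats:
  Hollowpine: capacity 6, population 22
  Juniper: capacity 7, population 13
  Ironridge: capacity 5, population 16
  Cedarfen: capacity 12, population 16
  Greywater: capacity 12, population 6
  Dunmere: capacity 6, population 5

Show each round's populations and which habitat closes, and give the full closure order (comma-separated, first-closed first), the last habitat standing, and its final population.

Round 1: Cedarfen=16 Dunmere=5 Greywater=6 Hollowpine=22 Ironridge=16 Juniper=13 → close Hollowpine (overflow 16)
  22÷5 = 4 each, +1 to first 2
Round 2: Cedarfen=21 Dunmere=10 Greywater=10 Ironridge=20 Juniper=17 → close Ironridge (overflow 15)
  20÷4 = 5 each, +1 to first 0
Round 3: Cedarfen=26 Dunmere=15 Greywater=15 Juniper=22 → close Juniper (overflow 15)
  22÷3 = 7 each, +1 to first 1
Round 4: Cedarfen=34 Dunmere=22 Greywater=22 → close Cedarfen (overflow 22)
  34÷2 = 17 each, +1 to first 0
Round 5: Dunmere=39 Greywater=39 → close Dunmere (overflow 33)
  39÷1 = 39 each, +1 to first 0

Closure order: Hollowpine, Ironridge, Juniper, Cedarfen, Dunmere
Last habitat: Greywater with 78 animals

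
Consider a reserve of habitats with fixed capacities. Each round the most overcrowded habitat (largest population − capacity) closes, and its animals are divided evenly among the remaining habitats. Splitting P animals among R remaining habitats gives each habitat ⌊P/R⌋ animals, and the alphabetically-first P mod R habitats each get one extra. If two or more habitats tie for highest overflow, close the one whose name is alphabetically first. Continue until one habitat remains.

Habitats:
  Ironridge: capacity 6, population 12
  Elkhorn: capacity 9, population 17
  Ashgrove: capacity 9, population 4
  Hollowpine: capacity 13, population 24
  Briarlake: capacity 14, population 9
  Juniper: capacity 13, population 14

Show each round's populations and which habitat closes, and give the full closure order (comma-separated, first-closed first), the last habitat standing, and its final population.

Round 1: Ashgrove=4 Briarlake=9 Elkhorn=17 Hollowpine=24 Ironridge=12 Juniper=14 → close Hollowpine (overflow 11)
  24÷5 = 4 each, +1 to first 4
Round 2: Ashgrove=9 Briarlake=14 Elkhorn=22 Ironridge=17 Juniper=18 → close Elkhorn (overflow 13)
  22÷4 = 5 each, +1 to first 2
Round 3: Ashgrove=15 Briarlake=20 Ironridge=22 Juniper=23 → close Ironridge (overflow 16)
  22÷3 = 7 each, +1 to first 1
Round 4: Ashgrove=23 Briarlake=27 Juniper=30 → close Juniper (overflow 17)
  30÷2 = 15 each, +1 to first 0
Round 5: Ashgrove=38 Briarlake=42 → close Ashgrove (overflow 29)
  38÷1 = 38 each, +1 to first 0

Closure order: Hollowpine, Elkhorn, Ironridge, Juniper, Ashgrove
Last habitat: Briarlake with 80 animals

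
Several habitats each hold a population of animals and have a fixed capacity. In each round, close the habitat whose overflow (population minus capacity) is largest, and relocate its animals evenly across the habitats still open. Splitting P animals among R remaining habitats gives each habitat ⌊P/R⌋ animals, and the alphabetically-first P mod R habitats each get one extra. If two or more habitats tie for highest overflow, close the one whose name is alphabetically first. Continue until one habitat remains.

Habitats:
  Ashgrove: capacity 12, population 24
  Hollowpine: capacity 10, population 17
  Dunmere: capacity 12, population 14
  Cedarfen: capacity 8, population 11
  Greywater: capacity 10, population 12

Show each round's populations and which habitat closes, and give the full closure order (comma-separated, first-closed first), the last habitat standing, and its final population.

Closure order: Ashgrove, Hollowpine, Cedarfen, Dunmere
Last habitat: Greywater with 78 animals

Round 1: Ashgrove=24 Cedarfen=11 Dunmere=14 Greywater=12 Hollowpine=17 → close Ashgrove (overflow 12)
  24÷4 = 6 each, +1 to first 0
Round 2: Cedarfen=17 Dunmere=20 Greywater=18 Hollowpine=23 → close Hollowpine (overflow 13)
  23÷3 = 7 each, +1 to first 2
Round 3: Cedarfen=25 Dunmere=28 Greywater=25 → close Cedarfen (overflow 17)
  25÷2 = 12 each, +1 to first 1
Round 4: Dunmere=41 Greywater=37 → close Dunmere (overflow 29)
  41÷1 = 41 each, +1 to first 0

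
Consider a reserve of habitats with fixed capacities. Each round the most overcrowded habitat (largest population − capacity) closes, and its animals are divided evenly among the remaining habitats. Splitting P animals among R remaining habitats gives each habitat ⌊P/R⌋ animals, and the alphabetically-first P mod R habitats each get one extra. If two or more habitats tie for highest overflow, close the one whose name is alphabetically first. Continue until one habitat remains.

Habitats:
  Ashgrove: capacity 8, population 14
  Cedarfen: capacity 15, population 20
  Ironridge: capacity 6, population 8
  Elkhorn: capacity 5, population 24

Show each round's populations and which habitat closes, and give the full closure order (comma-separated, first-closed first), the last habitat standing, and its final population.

Round 1: Ashgrove=14 Cedarfen=20 Elkhorn=24 Ironridge=8 → close Elkhorn (overflow 19)
  24÷3 = 8 each, +1 to first 0
Round 2: Ashgrove=22 Cedarfen=28 Ironridge=16 → close Ashgrove (overflow 14)
  22÷2 = 11 each, +1 to first 0
Round 3: Cedarfen=39 Ironridge=27 → close Cedarfen (overflow 24)
  39÷1 = 39 each, +1 to first 0

Closure order: Elkhorn, Ashgrove, Cedarfen
Last habitat: Ironridge with 66 animals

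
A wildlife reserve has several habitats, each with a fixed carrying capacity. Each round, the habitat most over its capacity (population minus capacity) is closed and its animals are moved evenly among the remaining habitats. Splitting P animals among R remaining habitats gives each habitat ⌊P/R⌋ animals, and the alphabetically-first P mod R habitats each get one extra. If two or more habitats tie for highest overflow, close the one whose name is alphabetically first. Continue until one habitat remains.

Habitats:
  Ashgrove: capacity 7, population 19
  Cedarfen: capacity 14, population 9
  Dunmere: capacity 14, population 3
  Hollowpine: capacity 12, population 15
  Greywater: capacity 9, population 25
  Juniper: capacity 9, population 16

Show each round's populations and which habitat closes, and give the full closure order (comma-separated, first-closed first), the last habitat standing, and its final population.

Closure order: Greywater, Ashgrove, Juniper, Hollowpine, Cedarfen
Last habitat: Dunmere with 87 animals

Round 1: Ashgrove=19 Cedarfen=9 Dunmere=3 Greywater=25 Hollowpine=15 Juniper=16 → close Greywater (overflow 16)
  25÷5 = 5 each, +1 to first 0
Round 2: Ashgrove=24 Cedarfen=14 Dunmere=8 Hollowpine=20 Juniper=21 → close Ashgrove (overflow 17)
  24÷4 = 6 each, +1 to first 0
Round 3: Cedarfen=20 Dunmere=14 Hollowpine=26 Juniper=27 → close Juniper (overflow 18)
  27÷3 = 9 each, +1 to first 0
Round 4: Cedarfen=29 Dunmere=23 Hollowpine=35 → close Hollowpine (overflow 23)
  35÷2 = 17 each, +1 to first 1
Round 5: Cedarfen=47 Dunmere=40 → close Cedarfen (overflow 33)
  47÷1 = 47 each, +1 to first 0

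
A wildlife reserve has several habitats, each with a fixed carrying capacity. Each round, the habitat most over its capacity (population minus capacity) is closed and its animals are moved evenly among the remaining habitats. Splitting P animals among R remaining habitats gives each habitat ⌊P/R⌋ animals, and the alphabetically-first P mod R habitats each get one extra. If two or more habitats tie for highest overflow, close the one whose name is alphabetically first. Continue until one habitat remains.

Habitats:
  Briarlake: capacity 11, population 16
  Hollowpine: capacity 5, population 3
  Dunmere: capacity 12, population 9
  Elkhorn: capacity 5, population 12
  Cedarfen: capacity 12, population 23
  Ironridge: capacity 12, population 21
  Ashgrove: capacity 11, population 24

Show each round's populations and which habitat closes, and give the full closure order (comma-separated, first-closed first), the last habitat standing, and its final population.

Round 1: Ashgrove=24 Briarlake=16 Cedarfen=23 Dunmere=9 Elkhorn=12 Hollowpine=3 Ironridge=21 → close Ashgrove (overflow 13)
  24÷6 = 4 each, +1 to first 0
Round 2: Briarlake=20 Cedarfen=27 Dunmere=13 Elkhorn=16 Hollowpine=7 Ironridge=25 → close Cedarfen (overflow 15)
  27÷5 = 5 each, +1 to first 2
Round 3: Briarlake=26 Dunmere=19 Elkhorn=21 Hollowpine=12 Ironridge=30 → close Ironridge (overflow 18)
  30÷4 = 7 each, +1 to first 2
Round 4: Briarlake=34 Dunmere=27 Elkhorn=28 Hollowpine=19 → close Briarlake (overflow 23)
  34÷3 = 11 each, +1 to first 1
Round 5: Dunmere=39 Elkhorn=39 Hollowpine=30 → close Elkhorn (overflow 34)
  39÷2 = 19 each, +1 to first 1
Round 6: Dunmere=59 Hollowpine=49 → close Dunmere (overflow 47)
  59÷1 = 59 each, +1 to first 0

Closure order: Ashgrove, Cedarfen, Ironridge, Briarlake, Elkhorn, Dunmere
Last habitat: Hollowpine with 108 animals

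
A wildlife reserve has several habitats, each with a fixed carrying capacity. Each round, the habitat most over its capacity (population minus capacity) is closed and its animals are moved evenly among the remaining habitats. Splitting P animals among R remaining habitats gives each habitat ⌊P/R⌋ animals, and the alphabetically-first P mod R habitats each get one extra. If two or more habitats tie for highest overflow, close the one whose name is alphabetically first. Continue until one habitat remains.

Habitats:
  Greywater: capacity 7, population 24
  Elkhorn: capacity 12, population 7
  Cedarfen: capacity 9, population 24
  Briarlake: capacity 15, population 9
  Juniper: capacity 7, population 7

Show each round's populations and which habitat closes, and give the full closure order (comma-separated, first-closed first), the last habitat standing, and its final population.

Round 1: Briarlake=9 Cedarfen=24 Elkhorn=7 Greywater=24 Juniper=7 → close Greywater (overflow 17)
  24÷4 = 6 each, +1 to first 0
Round 2: Briarlake=15 Cedarfen=30 Elkhorn=13 Juniper=13 → close Cedarfen (overflow 21)
  30÷3 = 10 each, +1 to first 0
Round 3: Briarlake=25 Elkhorn=23 Juniper=23 → close Juniper (overflow 16)
  23÷2 = 11 each, +1 to first 1
Round 4: Briarlake=37 Elkhorn=34 → close Briarlake (overflow 22)
  37÷1 = 37 each, +1 to first 0

Closure order: Greywater, Cedarfen, Juniper, Briarlake
Last habitat: Elkhorn with 71 animals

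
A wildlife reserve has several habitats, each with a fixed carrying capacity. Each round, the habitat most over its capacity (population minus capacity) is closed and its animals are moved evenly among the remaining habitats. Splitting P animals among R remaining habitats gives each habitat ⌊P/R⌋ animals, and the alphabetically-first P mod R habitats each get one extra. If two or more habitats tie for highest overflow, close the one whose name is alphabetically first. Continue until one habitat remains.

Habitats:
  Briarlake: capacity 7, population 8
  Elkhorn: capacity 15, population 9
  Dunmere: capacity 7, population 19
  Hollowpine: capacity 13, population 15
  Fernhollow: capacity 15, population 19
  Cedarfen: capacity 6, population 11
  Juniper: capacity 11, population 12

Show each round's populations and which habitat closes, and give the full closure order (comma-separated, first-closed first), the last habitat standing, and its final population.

Closure order: Dunmere, Cedarfen, Fernhollow, Briarlake, Hollowpine, Juniper
Last habitat: Elkhorn with 93 animals

Round 1: Briarlake=8 Cedarfen=11 Dunmere=19 Elkhorn=9 Fernhollow=19 Hollowpine=15 Juniper=12 → close Dunmere (overflow 12)
  19÷6 = 3 each, +1 to first 1
Round 2: Briarlake=12 Cedarfen=14 Elkhorn=12 Fernhollow=22 Hollowpine=18 Juniper=15 → close Cedarfen (overflow 8)
  14÷5 = 2 each, +1 to first 4
Round 3: Briarlake=15 Elkhorn=15 Fernhollow=25 Hollowpine=21 Juniper=17 → close Fernhollow (overflow 10)
  25÷4 = 6 each, +1 to first 1
Round 4: Briarlake=22 Elkhorn=21 Hollowpine=27 Juniper=23 → close Briarlake (overflow 15)
  22÷3 = 7 each, +1 to first 1
Round 5: Elkhorn=29 Hollowpine=34 Juniper=30 → close Hollowpine (overflow 21)
  34÷2 = 17 each, +1 to first 0
Round 6: Elkhorn=46 Juniper=47 → close Juniper (overflow 36)
  47÷1 = 47 each, +1 to first 0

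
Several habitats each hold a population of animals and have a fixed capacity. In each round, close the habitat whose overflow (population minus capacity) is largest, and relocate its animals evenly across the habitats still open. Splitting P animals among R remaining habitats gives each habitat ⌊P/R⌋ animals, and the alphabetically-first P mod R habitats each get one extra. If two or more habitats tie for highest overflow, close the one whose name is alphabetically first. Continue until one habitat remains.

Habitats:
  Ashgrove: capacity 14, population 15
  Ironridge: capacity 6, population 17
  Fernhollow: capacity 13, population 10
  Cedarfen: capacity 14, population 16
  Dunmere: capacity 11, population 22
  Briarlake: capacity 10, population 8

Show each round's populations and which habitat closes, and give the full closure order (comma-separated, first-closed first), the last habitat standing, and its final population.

Round 1: Ashgrove=15 Briarlake=8 Cedarfen=16 Dunmere=22 Fernhollow=10 Ironridge=17 → close Dunmere (overflow 11)
  22÷5 = 4 each, +1 to first 2
Round 2: Ashgrove=20 Briarlake=13 Cedarfen=20 Fernhollow=14 Ironridge=21 → close Ironridge (overflow 15)
  21÷4 = 5 each, +1 to first 1
Round 3: Ashgrove=26 Briarlake=18 Cedarfen=25 Fernhollow=19 → close Ashgrove (overflow 12)
  26÷3 = 8 each, +1 to first 2
Round 4: Briarlake=27 Cedarfen=34 Fernhollow=27 → close Cedarfen (overflow 20)
  34÷2 = 17 each, +1 to first 0
Round 5: Briarlake=44 Fernhollow=44 → close Briarlake (overflow 34)
  44÷1 = 44 each, +1 to first 0

Closure order: Dunmere, Ironridge, Ashgrove, Cedarfen, Briarlake
Last habitat: Fernhollow with 88 animals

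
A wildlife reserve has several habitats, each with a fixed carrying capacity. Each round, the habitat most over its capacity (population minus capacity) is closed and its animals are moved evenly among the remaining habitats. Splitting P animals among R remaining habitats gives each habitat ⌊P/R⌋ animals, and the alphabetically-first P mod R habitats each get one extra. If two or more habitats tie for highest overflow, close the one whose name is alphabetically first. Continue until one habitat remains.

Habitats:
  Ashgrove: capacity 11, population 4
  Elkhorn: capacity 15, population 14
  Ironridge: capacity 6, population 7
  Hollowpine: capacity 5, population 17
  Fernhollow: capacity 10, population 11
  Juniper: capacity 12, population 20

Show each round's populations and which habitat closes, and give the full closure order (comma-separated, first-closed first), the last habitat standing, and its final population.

Closure order: Hollowpine, Juniper, Fernhollow, Elkhorn, Ironridge
Last habitat: Ashgrove with 73 animals

Round 1: Ashgrove=4 Elkhorn=14 Fernhollow=11 Hollowpine=17 Ironridge=7 Juniper=20 → close Hollowpine (overflow 12)
  17÷5 = 3 each, +1 to first 2
Round 2: Ashgrove=8 Elkhorn=18 Fernhollow=14 Ironridge=10 Juniper=23 → close Juniper (overflow 11)
  23÷4 = 5 each, +1 to first 3
Round 3: Ashgrove=14 Elkhorn=24 Fernhollow=20 Ironridge=15 → close Fernhollow (overflow 10)
  20÷3 = 6 each, +1 to first 2
Round 4: Ashgrove=21 Elkhorn=31 Ironridge=21 → close Elkhorn (overflow 16)
  31÷2 = 15 each, +1 to first 1
Round 5: Ashgrove=37 Ironridge=36 → close Ironridge (overflow 30)
  36÷1 = 36 each, +1 to first 0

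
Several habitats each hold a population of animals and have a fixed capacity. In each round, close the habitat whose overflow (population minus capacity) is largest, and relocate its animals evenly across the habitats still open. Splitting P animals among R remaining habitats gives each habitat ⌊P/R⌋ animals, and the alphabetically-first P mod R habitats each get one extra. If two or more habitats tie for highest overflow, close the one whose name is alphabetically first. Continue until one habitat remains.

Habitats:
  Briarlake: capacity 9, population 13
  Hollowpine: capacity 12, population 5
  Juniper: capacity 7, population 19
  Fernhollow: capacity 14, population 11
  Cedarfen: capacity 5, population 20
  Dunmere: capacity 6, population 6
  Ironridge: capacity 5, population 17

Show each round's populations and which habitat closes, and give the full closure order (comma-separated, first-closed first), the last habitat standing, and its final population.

Closure order: Cedarfen, Ironridge, Juniper, Briarlake, Dunmere, Fernhollow
Last habitat: Hollowpine with 91 animals

Round 1: Briarlake=13 Cedarfen=20 Dunmere=6 Fernhollow=11 Hollowpine=5 Ironridge=17 Juniper=19 → close Cedarfen (overflow 15)
  20÷6 = 3 each, +1 to first 2
Round 2: Briarlake=17 Dunmere=10 Fernhollow=14 Hollowpine=8 Ironridge=20 Juniper=22 → close Ironridge (overflow 15)
  20÷5 = 4 each, +1 to first 0
Round 3: Briarlake=21 Dunmere=14 Fernhollow=18 Hollowpine=12 Juniper=26 → close Juniper (overflow 19)
  26÷4 = 6 each, +1 to first 2
Round 4: Briarlake=28 Dunmere=21 Fernhollow=24 Hollowpine=18 → close Briarlake (overflow 19)
  28÷3 = 9 each, +1 to first 1
Round 5: Dunmere=31 Fernhollow=33 Hollowpine=27 → close Dunmere (overflow 25)
  31÷2 = 15 each, +1 to first 1
Round 6: Fernhollow=49 Hollowpine=42 → close Fernhollow (overflow 35)
  49÷1 = 49 each, +1 to first 0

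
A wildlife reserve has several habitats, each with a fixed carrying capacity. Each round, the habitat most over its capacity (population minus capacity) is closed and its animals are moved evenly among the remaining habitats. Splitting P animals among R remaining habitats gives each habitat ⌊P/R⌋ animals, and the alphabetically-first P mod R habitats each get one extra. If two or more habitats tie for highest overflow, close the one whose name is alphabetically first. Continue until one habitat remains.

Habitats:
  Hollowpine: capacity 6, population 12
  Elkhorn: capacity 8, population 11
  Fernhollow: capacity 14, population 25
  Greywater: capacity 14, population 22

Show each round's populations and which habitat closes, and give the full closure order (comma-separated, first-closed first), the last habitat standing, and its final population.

Round 1: Elkhorn=11 Fernhollow=25 Greywater=22 Hollowpine=12 → close Fernhollow (overflow 11)
  25÷3 = 8 each, +1 to first 1
Round 2: Elkhorn=20 Greywater=30 Hollowpine=20 → close Greywater (overflow 16)
  30÷2 = 15 each, +1 to first 0
Round 3: Elkhorn=35 Hollowpine=35 → close Hollowpine (overflow 29)
  35÷1 = 35 each, +1 to first 0

Closure order: Fernhollow, Greywater, Hollowpine
Last habitat: Elkhorn with 70 animals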